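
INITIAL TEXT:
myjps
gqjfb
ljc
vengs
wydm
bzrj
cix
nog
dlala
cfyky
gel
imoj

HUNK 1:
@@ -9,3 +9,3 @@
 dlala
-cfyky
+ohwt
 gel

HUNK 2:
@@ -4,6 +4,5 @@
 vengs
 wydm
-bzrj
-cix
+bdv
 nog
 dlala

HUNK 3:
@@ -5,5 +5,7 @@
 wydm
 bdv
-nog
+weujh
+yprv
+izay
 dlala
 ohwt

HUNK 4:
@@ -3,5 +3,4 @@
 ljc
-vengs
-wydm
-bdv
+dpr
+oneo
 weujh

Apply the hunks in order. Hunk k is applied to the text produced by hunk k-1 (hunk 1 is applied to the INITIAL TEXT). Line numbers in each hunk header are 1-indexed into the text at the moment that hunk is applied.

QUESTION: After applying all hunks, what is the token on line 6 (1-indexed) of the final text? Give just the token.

Answer: weujh

Derivation:
Hunk 1: at line 9 remove [cfyky] add [ohwt] -> 12 lines: myjps gqjfb ljc vengs wydm bzrj cix nog dlala ohwt gel imoj
Hunk 2: at line 4 remove [bzrj,cix] add [bdv] -> 11 lines: myjps gqjfb ljc vengs wydm bdv nog dlala ohwt gel imoj
Hunk 3: at line 5 remove [nog] add [weujh,yprv,izay] -> 13 lines: myjps gqjfb ljc vengs wydm bdv weujh yprv izay dlala ohwt gel imoj
Hunk 4: at line 3 remove [vengs,wydm,bdv] add [dpr,oneo] -> 12 lines: myjps gqjfb ljc dpr oneo weujh yprv izay dlala ohwt gel imoj
Final line 6: weujh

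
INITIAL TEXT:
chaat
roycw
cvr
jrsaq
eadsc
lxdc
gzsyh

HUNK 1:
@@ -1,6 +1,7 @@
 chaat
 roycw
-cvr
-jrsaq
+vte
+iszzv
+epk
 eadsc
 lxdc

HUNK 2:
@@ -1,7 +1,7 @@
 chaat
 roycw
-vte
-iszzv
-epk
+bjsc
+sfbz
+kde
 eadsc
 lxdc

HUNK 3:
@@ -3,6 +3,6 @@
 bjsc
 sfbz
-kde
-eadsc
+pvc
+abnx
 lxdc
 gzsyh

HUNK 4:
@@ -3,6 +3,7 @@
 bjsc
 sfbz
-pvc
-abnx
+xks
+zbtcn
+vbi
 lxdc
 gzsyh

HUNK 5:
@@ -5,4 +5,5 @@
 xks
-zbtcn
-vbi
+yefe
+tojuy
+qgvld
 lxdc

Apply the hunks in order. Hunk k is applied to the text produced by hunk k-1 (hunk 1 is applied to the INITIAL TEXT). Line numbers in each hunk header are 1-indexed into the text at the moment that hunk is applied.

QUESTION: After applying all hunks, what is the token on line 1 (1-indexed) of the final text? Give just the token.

Hunk 1: at line 1 remove [cvr,jrsaq] add [vte,iszzv,epk] -> 8 lines: chaat roycw vte iszzv epk eadsc lxdc gzsyh
Hunk 2: at line 1 remove [vte,iszzv,epk] add [bjsc,sfbz,kde] -> 8 lines: chaat roycw bjsc sfbz kde eadsc lxdc gzsyh
Hunk 3: at line 3 remove [kde,eadsc] add [pvc,abnx] -> 8 lines: chaat roycw bjsc sfbz pvc abnx lxdc gzsyh
Hunk 4: at line 3 remove [pvc,abnx] add [xks,zbtcn,vbi] -> 9 lines: chaat roycw bjsc sfbz xks zbtcn vbi lxdc gzsyh
Hunk 5: at line 5 remove [zbtcn,vbi] add [yefe,tojuy,qgvld] -> 10 lines: chaat roycw bjsc sfbz xks yefe tojuy qgvld lxdc gzsyh
Final line 1: chaat

Answer: chaat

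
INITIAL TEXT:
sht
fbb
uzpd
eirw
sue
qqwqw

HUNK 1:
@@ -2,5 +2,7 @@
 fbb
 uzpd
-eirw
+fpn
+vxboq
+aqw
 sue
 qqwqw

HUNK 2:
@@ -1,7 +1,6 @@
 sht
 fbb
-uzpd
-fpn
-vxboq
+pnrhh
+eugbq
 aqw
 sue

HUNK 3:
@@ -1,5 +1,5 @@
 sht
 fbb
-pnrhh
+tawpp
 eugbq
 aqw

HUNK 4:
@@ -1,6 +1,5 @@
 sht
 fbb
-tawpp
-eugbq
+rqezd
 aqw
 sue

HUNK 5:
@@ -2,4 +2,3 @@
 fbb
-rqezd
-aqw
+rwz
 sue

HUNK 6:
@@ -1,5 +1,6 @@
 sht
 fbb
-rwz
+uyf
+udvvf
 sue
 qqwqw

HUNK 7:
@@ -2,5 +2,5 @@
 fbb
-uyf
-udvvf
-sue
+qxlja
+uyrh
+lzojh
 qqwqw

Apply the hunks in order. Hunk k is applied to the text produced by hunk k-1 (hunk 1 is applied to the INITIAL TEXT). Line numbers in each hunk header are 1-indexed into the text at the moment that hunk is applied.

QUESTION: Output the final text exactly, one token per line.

Hunk 1: at line 2 remove [eirw] add [fpn,vxboq,aqw] -> 8 lines: sht fbb uzpd fpn vxboq aqw sue qqwqw
Hunk 2: at line 1 remove [uzpd,fpn,vxboq] add [pnrhh,eugbq] -> 7 lines: sht fbb pnrhh eugbq aqw sue qqwqw
Hunk 3: at line 1 remove [pnrhh] add [tawpp] -> 7 lines: sht fbb tawpp eugbq aqw sue qqwqw
Hunk 4: at line 1 remove [tawpp,eugbq] add [rqezd] -> 6 lines: sht fbb rqezd aqw sue qqwqw
Hunk 5: at line 2 remove [rqezd,aqw] add [rwz] -> 5 lines: sht fbb rwz sue qqwqw
Hunk 6: at line 1 remove [rwz] add [uyf,udvvf] -> 6 lines: sht fbb uyf udvvf sue qqwqw
Hunk 7: at line 2 remove [uyf,udvvf,sue] add [qxlja,uyrh,lzojh] -> 6 lines: sht fbb qxlja uyrh lzojh qqwqw

Answer: sht
fbb
qxlja
uyrh
lzojh
qqwqw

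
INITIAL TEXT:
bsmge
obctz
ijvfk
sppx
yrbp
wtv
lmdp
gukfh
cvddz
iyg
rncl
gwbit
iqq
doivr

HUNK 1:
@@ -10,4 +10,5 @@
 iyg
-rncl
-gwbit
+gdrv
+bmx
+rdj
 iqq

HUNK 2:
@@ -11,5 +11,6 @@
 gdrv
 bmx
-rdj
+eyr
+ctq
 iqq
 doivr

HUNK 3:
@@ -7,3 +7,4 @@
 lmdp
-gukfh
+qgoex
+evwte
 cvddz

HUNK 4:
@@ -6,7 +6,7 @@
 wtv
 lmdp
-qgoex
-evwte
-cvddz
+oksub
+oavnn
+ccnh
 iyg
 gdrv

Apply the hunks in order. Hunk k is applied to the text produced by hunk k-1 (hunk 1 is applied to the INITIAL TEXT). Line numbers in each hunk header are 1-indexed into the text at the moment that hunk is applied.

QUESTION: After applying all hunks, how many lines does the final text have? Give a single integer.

Answer: 17

Derivation:
Hunk 1: at line 10 remove [rncl,gwbit] add [gdrv,bmx,rdj] -> 15 lines: bsmge obctz ijvfk sppx yrbp wtv lmdp gukfh cvddz iyg gdrv bmx rdj iqq doivr
Hunk 2: at line 11 remove [rdj] add [eyr,ctq] -> 16 lines: bsmge obctz ijvfk sppx yrbp wtv lmdp gukfh cvddz iyg gdrv bmx eyr ctq iqq doivr
Hunk 3: at line 7 remove [gukfh] add [qgoex,evwte] -> 17 lines: bsmge obctz ijvfk sppx yrbp wtv lmdp qgoex evwte cvddz iyg gdrv bmx eyr ctq iqq doivr
Hunk 4: at line 6 remove [qgoex,evwte,cvddz] add [oksub,oavnn,ccnh] -> 17 lines: bsmge obctz ijvfk sppx yrbp wtv lmdp oksub oavnn ccnh iyg gdrv bmx eyr ctq iqq doivr
Final line count: 17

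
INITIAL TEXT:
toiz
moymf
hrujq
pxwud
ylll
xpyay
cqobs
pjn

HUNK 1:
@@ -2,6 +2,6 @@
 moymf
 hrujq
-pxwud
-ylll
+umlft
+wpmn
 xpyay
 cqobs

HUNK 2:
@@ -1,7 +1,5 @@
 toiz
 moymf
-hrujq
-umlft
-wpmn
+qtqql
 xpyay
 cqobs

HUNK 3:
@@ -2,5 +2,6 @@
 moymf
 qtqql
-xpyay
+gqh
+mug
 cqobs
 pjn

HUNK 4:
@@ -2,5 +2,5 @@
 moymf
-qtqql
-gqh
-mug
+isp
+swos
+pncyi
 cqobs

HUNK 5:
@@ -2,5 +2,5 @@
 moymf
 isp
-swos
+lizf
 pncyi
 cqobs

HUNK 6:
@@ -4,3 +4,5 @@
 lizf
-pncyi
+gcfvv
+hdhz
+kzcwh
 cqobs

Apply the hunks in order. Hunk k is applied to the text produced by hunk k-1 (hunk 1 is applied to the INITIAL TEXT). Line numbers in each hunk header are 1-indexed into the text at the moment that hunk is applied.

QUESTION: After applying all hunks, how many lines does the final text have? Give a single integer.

Hunk 1: at line 2 remove [pxwud,ylll] add [umlft,wpmn] -> 8 lines: toiz moymf hrujq umlft wpmn xpyay cqobs pjn
Hunk 2: at line 1 remove [hrujq,umlft,wpmn] add [qtqql] -> 6 lines: toiz moymf qtqql xpyay cqobs pjn
Hunk 3: at line 2 remove [xpyay] add [gqh,mug] -> 7 lines: toiz moymf qtqql gqh mug cqobs pjn
Hunk 4: at line 2 remove [qtqql,gqh,mug] add [isp,swos,pncyi] -> 7 lines: toiz moymf isp swos pncyi cqobs pjn
Hunk 5: at line 2 remove [swos] add [lizf] -> 7 lines: toiz moymf isp lizf pncyi cqobs pjn
Hunk 6: at line 4 remove [pncyi] add [gcfvv,hdhz,kzcwh] -> 9 lines: toiz moymf isp lizf gcfvv hdhz kzcwh cqobs pjn
Final line count: 9

Answer: 9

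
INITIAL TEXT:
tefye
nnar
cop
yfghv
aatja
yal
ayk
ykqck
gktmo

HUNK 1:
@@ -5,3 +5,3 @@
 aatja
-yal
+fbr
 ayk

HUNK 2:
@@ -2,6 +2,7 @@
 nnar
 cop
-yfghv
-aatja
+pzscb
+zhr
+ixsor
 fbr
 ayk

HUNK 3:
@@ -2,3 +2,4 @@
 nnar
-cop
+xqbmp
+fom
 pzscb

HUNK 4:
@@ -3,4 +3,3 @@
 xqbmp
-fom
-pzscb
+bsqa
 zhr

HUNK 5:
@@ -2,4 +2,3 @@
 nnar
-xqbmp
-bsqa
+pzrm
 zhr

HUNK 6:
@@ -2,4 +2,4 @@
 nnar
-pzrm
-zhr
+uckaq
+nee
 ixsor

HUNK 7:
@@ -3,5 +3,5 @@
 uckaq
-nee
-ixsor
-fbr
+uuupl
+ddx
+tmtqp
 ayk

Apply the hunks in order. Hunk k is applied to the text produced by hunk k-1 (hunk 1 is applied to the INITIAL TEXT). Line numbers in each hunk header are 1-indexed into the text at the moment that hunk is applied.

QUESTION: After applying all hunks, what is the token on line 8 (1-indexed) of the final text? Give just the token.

Hunk 1: at line 5 remove [yal] add [fbr] -> 9 lines: tefye nnar cop yfghv aatja fbr ayk ykqck gktmo
Hunk 2: at line 2 remove [yfghv,aatja] add [pzscb,zhr,ixsor] -> 10 lines: tefye nnar cop pzscb zhr ixsor fbr ayk ykqck gktmo
Hunk 3: at line 2 remove [cop] add [xqbmp,fom] -> 11 lines: tefye nnar xqbmp fom pzscb zhr ixsor fbr ayk ykqck gktmo
Hunk 4: at line 3 remove [fom,pzscb] add [bsqa] -> 10 lines: tefye nnar xqbmp bsqa zhr ixsor fbr ayk ykqck gktmo
Hunk 5: at line 2 remove [xqbmp,bsqa] add [pzrm] -> 9 lines: tefye nnar pzrm zhr ixsor fbr ayk ykqck gktmo
Hunk 6: at line 2 remove [pzrm,zhr] add [uckaq,nee] -> 9 lines: tefye nnar uckaq nee ixsor fbr ayk ykqck gktmo
Hunk 7: at line 3 remove [nee,ixsor,fbr] add [uuupl,ddx,tmtqp] -> 9 lines: tefye nnar uckaq uuupl ddx tmtqp ayk ykqck gktmo
Final line 8: ykqck

Answer: ykqck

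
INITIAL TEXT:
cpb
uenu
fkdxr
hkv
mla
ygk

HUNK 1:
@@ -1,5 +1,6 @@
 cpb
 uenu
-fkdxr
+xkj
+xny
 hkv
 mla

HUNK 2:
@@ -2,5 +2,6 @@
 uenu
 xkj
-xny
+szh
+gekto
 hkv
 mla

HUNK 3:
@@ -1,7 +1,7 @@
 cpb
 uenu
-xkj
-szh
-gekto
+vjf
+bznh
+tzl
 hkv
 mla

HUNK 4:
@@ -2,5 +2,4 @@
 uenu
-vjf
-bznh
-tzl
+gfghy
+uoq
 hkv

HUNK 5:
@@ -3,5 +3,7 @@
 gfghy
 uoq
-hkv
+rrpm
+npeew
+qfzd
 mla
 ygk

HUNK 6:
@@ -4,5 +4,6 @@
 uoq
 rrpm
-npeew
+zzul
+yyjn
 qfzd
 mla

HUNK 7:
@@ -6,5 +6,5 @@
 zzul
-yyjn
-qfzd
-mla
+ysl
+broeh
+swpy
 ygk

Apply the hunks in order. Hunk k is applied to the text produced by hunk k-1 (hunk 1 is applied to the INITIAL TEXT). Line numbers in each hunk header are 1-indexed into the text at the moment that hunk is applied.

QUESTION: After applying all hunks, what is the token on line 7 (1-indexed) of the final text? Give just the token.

Answer: ysl

Derivation:
Hunk 1: at line 1 remove [fkdxr] add [xkj,xny] -> 7 lines: cpb uenu xkj xny hkv mla ygk
Hunk 2: at line 2 remove [xny] add [szh,gekto] -> 8 lines: cpb uenu xkj szh gekto hkv mla ygk
Hunk 3: at line 1 remove [xkj,szh,gekto] add [vjf,bznh,tzl] -> 8 lines: cpb uenu vjf bznh tzl hkv mla ygk
Hunk 4: at line 2 remove [vjf,bznh,tzl] add [gfghy,uoq] -> 7 lines: cpb uenu gfghy uoq hkv mla ygk
Hunk 5: at line 3 remove [hkv] add [rrpm,npeew,qfzd] -> 9 lines: cpb uenu gfghy uoq rrpm npeew qfzd mla ygk
Hunk 6: at line 4 remove [npeew] add [zzul,yyjn] -> 10 lines: cpb uenu gfghy uoq rrpm zzul yyjn qfzd mla ygk
Hunk 7: at line 6 remove [yyjn,qfzd,mla] add [ysl,broeh,swpy] -> 10 lines: cpb uenu gfghy uoq rrpm zzul ysl broeh swpy ygk
Final line 7: ysl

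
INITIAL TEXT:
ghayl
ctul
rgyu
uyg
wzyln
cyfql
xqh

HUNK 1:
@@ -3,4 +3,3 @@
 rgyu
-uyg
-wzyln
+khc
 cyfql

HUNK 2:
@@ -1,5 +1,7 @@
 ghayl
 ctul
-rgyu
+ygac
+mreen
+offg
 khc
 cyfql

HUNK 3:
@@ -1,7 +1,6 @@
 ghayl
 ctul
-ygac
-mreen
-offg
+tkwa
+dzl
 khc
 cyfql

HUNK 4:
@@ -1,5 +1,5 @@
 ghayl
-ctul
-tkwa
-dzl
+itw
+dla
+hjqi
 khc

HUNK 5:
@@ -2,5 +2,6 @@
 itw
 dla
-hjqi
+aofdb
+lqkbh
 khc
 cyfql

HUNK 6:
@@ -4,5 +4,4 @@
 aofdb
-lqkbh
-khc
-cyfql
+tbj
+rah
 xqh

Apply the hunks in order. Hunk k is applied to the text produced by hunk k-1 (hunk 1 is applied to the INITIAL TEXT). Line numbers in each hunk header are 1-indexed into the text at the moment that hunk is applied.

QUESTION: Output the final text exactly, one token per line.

Hunk 1: at line 3 remove [uyg,wzyln] add [khc] -> 6 lines: ghayl ctul rgyu khc cyfql xqh
Hunk 2: at line 1 remove [rgyu] add [ygac,mreen,offg] -> 8 lines: ghayl ctul ygac mreen offg khc cyfql xqh
Hunk 3: at line 1 remove [ygac,mreen,offg] add [tkwa,dzl] -> 7 lines: ghayl ctul tkwa dzl khc cyfql xqh
Hunk 4: at line 1 remove [ctul,tkwa,dzl] add [itw,dla,hjqi] -> 7 lines: ghayl itw dla hjqi khc cyfql xqh
Hunk 5: at line 2 remove [hjqi] add [aofdb,lqkbh] -> 8 lines: ghayl itw dla aofdb lqkbh khc cyfql xqh
Hunk 6: at line 4 remove [lqkbh,khc,cyfql] add [tbj,rah] -> 7 lines: ghayl itw dla aofdb tbj rah xqh

Answer: ghayl
itw
dla
aofdb
tbj
rah
xqh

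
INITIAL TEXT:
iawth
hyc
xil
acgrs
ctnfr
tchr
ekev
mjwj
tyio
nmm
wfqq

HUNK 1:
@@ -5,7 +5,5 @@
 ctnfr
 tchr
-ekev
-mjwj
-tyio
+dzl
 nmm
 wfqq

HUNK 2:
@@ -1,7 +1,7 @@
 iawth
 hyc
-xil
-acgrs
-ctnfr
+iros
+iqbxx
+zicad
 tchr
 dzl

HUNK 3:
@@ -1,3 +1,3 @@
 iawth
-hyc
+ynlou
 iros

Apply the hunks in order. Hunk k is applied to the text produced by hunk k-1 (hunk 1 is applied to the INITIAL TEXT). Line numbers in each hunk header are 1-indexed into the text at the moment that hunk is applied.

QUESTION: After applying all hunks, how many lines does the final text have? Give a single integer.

Hunk 1: at line 5 remove [ekev,mjwj,tyio] add [dzl] -> 9 lines: iawth hyc xil acgrs ctnfr tchr dzl nmm wfqq
Hunk 2: at line 1 remove [xil,acgrs,ctnfr] add [iros,iqbxx,zicad] -> 9 lines: iawth hyc iros iqbxx zicad tchr dzl nmm wfqq
Hunk 3: at line 1 remove [hyc] add [ynlou] -> 9 lines: iawth ynlou iros iqbxx zicad tchr dzl nmm wfqq
Final line count: 9

Answer: 9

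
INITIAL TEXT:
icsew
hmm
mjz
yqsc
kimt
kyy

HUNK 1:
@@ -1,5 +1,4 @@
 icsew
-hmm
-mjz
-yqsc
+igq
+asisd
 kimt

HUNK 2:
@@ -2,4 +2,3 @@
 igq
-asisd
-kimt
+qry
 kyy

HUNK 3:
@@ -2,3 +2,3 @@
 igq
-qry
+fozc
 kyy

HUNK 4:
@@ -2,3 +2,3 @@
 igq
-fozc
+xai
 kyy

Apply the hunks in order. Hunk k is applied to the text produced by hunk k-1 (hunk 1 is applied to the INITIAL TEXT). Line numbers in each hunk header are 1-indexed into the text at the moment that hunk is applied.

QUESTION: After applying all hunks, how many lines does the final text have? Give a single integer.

Hunk 1: at line 1 remove [hmm,mjz,yqsc] add [igq,asisd] -> 5 lines: icsew igq asisd kimt kyy
Hunk 2: at line 2 remove [asisd,kimt] add [qry] -> 4 lines: icsew igq qry kyy
Hunk 3: at line 2 remove [qry] add [fozc] -> 4 lines: icsew igq fozc kyy
Hunk 4: at line 2 remove [fozc] add [xai] -> 4 lines: icsew igq xai kyy
Final line count: 4

Answer: 4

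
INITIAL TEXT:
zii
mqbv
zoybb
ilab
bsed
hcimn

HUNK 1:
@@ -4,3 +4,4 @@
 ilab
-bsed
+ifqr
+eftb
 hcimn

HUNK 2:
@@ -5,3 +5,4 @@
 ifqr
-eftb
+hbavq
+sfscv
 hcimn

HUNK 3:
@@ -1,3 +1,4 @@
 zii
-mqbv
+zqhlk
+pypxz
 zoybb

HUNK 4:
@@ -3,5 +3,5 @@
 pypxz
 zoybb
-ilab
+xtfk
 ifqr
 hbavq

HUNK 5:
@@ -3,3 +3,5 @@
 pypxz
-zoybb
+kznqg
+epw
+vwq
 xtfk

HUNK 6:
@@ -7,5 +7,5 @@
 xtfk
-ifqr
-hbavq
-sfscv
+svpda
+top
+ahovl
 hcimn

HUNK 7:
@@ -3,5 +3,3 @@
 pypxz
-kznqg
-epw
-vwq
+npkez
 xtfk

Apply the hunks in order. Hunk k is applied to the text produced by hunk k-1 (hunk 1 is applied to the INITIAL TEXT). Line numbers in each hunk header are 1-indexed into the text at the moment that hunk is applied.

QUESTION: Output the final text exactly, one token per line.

Answer: zii
zqhlk
pypxz
npkez
xtfk
svpda
top
ahovl
hcimn

Derivation:
Hunk 1: at line 4 remove [bsed] add [ifqr,eftb] -> 7 lines: zii mqbv zoybb ilab ifqr eftb hcimn
Hunk 2: at line 5 remove [eftb] add [hbavq,sfscv] -> 8 lines: zii mqbv zoybb ilab ifqr hbavq sfscv hcimn
Hunk 3: at line 1 remove [mqbv] add [zqhlk,pypxz] -> 9 lines: zii zqhlk pypxz zoybb ilab ifqr hbavq sfscv hcimn
Hunk 4: at line 3 remove [ilab] add [xtfk] -> 9 lines: zii zqhlk pypxz zoybb xtfk ifqr hbavq sfscv hcimn
Hunk 5: at line 3 remove [zoybb] add [kznqg,epw,vwq] -> 11 lines: zii zqhlk pypxz kznqg epw vwq xtfk ifqr hbavq sfscv hcimn
Hunk 6: at line 7 remove [ifqr,hbavq,sfscv] add [svpda,top,ahovl] -> 11 lines: zii zqhlk pypxz kznqg epw vwq xtfk svpda top ahovl hcimn
Hunk 7: at line 3 remove [kznqg,epw,vwq] add [npkez] -> 9 lines: zii zqhlk pypxz npkez xtfk svpda top ahovl hcimn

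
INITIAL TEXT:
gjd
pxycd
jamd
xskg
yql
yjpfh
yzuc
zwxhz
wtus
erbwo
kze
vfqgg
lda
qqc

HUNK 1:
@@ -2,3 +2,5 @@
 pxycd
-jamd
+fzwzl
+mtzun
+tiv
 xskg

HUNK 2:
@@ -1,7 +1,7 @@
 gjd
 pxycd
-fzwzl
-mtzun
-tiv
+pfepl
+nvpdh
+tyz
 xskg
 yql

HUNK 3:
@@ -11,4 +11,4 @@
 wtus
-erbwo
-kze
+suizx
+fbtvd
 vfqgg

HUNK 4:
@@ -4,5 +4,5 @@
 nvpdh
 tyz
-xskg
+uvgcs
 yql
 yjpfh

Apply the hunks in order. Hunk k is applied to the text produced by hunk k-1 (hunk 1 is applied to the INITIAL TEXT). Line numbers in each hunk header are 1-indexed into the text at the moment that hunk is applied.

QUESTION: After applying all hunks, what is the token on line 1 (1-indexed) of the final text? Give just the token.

Hunk 1: at line 2 remove [jamd] add [fzwzl,mtzun,tiv] -> 16 lines: gjd pxycd fzwzl mtzun tiv xskg yql yjpfh yzuc zwxhz wtus erbwo kze vfqgg lda qqc
Hunk 2: at line 1 remove [fzwzl,mtzun,tiv] add [pfepl,nvpdh,tyz] -> 16 lines: gjd pxycd pfepl nvpdh tyz xskg yql yjpfh yzuc zwxhz wtus erbwo kze vfqgg lda qqc
Hunk 3: at line 11 remove [erbwo,kze] add [suizx,fbtvd] -> 16 lines: gjd pxycd pfepl nvpdh tyz xskg yql yjpfh yzuc zwxhz wtus suizx fbtvd vfqgg lda qqc
Hunk 4: at line 4 remove [xskg] add [uvgcs] -> 16 lines: gjd pxycd pfepl nvpdh tyz uvgcs yql yjpfh yzuc zwxhz wtus suizx fbtvd vfqgg lda qqc
Final line 1: gjd

Answer: gjd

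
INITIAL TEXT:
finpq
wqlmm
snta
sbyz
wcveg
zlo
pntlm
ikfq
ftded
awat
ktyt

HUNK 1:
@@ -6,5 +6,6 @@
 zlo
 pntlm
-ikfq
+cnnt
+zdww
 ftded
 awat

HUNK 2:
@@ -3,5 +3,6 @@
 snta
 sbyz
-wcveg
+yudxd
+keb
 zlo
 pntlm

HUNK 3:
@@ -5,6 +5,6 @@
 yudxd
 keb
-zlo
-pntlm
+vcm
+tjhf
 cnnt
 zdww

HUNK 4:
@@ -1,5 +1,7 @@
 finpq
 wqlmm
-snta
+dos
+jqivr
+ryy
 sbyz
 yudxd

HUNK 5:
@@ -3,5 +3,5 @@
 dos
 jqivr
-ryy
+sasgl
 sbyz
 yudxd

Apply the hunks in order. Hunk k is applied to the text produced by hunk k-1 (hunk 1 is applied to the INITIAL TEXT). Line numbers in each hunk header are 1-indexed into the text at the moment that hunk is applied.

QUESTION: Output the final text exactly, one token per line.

Answer: finpq
wqlmm
dos
jqivr
sasgl
sbyz
yudxd
keb
vcm
tjhf
cnnt
zdww
ftded
awat
ktyt

Derivation:
Hunk 1: at line 6 remove [ikfq] add [cnnt,zdww] -> 12 lines: finpq wqlmm snta sbyz wcveg zlo pntlm cnnt zdww ftded awat ktyt
Hunk 2: at line 3 remove [wcveg] add [yudxd,keb] -> 13 lines: finpq wqlmm snta sbyz yudxd keb zlo pntlm cnnt zdww ftded awat ktyt
Hunk 3: at line 5 remove [zlo,pntlm] add [vcm,tjhf] -> 13 lines: finpq wqlmm snta sbyz yudxd keb vcm tjhf cnnt zdww ftded awat ktyt
Hunk 4: at line 1 remove [snta] add [dos,jqivr,ryy] -> 15 lines: finpq wqlmm dos jqivr ryy sbyz yudxd keb vcm tjhf cnnt zdww ftded awat ktyt
Hunk 5: at line 3 remove [ryy] add [sasgl] -> 15 lines: finpq wqlmm dos jqivr sasgl sbyz yudxd keb vcm tjhf cnnt zdww ftded awat ktyt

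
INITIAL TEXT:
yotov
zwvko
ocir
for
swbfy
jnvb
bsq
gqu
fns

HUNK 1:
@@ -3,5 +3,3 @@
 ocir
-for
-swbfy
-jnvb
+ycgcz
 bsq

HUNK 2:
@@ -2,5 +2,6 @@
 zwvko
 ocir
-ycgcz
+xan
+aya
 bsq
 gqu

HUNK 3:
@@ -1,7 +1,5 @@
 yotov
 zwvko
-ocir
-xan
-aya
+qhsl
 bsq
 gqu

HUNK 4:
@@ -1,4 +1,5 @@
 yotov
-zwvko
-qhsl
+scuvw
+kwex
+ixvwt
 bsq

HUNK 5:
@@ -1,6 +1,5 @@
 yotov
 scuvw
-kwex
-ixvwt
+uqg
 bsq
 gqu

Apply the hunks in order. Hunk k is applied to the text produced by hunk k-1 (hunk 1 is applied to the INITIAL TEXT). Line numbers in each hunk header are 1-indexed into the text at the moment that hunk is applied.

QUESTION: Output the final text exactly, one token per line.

Hunk 1: at line 3 remove [for,swbfy,jnvb] add [ycgcz] -> 7 lines: yotov zwvko ocir ycgcz bsq gqu fns
Hunk 2: at line 2 remove [ycgcz] add [xan,aya] -> 8 lines: yotov zwvko ocir xan aya bsq gqu fns
Hunk 3: at line 1 remove [ocir,xan,aya] add [qhsl] -> 6 lines: yotov zwvko qhsl bsq gqu fns
Hunk 4: at line 1 remove [zwvko,qhsl] add [scuvw,kwex,ixvwt] -> 7 lines: yotov scuvw kwex ixvwt bsq gqu fns
Hunk 5: at line 1 remove [kwex,ixvwt] add [uqg] -> 6 lines: yotov scuvw uqg bsq gqu fns

Answer: yotov
scuvw
uqg
bsq
gqu
fns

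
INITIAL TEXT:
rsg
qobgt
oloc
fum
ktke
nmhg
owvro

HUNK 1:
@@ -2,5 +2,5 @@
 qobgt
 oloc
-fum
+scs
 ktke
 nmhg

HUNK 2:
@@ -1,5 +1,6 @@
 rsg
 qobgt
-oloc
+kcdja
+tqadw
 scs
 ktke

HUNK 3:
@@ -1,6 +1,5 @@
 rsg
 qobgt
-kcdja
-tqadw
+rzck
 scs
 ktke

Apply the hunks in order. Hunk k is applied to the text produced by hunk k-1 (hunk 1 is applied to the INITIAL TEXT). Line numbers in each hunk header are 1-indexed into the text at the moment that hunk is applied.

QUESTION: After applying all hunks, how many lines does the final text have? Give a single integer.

Hunk 1: at line 2 remove [fum] add [scs] -> 7 lines: rsg qobgt oloc scs ktke nmhg owvro
Hunk 2: at line 1 remove [oloc] add [kcdja,tqadw] -> 8 lines: rsg qobgt kcdja tqadw scs ktke nmhg owvro
Hunk 3: at line 1 remove [kcdja,tqadw] add [rzck] -> 7 lines: rsg qobgt rzck scs ktke nmhg owvro
Final line count: 7

Answer: 7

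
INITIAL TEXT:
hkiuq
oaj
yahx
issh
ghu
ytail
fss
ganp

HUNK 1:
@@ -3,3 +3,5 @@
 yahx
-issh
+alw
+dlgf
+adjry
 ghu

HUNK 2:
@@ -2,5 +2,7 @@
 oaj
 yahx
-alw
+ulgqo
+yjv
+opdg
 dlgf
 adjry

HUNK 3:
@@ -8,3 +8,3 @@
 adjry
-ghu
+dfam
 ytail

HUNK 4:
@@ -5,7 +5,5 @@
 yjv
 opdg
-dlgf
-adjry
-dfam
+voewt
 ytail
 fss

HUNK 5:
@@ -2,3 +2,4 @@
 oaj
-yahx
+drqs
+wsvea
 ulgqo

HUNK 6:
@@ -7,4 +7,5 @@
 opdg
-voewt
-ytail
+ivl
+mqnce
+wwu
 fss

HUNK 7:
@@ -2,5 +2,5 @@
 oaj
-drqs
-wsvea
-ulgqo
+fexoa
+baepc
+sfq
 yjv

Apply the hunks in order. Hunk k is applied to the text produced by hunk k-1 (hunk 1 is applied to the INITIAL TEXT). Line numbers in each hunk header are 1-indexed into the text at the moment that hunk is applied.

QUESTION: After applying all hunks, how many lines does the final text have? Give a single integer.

Answer: 12

Derivation:
Hunk 1: at line 3 remove [issh] add [alw,dlgf,adjry] -> 10 lines: hkiuq oaj yahx alw dlgf adjry ghu ytail fss ganp
Hunk 2: at line 2 remove [alw] add [ulgqo,yjv,opdg] -> 12 lines: hkiuq oaj yahx ulgqo yjv opdg dlgf adjry ghu ytail fss ganp
Hunk 3: at line 8 remove [ghu] add [dfam] -> 12 lines: hkiuq oaj yahx ulgqo yjv opdg dlgf adjry dfam ytail fss ganp
Hunk 4: at line 5 remove [dlgf,adjry,dfam] add [voewt] -> 10 lines: hkiuq oaj yahx ulgqo yjv opdg voewt ytail fss ganp
Hunk 5: at line 2 remove [yahx] add [drqs,wsvea] -> 11 lines: hkiuq oaj drqs wsvea ulgqo yjv opdg voewt ytail fss ganp
Hunk 6: at line 7 remove [voewt,ytail] add [ivl,mqnce,wwu] -> 12 lines: hkiuq oaj drqs wsvea ulgqo yjv opdg ivl mqnce wwu fss ganp
Hunk 7: at line 2 remove [drqs,wsvea,ulgqo] add [fexoa,baepc,sfq] -> 12 lines: hkiuq oaj fexoa baepc sfq yjv opdg ivl mqnce wwu fss ganp
Final line count: 12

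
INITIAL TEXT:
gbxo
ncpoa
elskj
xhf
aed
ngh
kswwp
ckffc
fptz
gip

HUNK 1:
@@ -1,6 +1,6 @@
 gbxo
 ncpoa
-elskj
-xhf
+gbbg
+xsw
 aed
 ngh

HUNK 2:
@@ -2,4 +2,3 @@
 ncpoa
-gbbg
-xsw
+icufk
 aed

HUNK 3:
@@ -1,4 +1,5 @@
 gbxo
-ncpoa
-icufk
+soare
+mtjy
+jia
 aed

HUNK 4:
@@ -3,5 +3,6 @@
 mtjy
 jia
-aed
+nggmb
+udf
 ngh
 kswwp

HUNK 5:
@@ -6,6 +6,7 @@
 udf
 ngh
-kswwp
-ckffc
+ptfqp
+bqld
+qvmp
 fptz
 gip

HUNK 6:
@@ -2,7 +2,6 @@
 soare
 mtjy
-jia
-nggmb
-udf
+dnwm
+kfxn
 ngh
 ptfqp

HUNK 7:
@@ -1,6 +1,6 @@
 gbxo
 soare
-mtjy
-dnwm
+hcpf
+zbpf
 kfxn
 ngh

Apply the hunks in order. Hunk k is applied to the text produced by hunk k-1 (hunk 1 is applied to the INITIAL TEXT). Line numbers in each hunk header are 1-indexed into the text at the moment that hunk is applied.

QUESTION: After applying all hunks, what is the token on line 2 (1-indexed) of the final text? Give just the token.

Answer: soare

Derivation:
Hunk 1: at line 1 remove [elskj,xhf] add [gbbg,xsw] -> 10 lines: gbxo ncpoa gbbg xsw aed ngh kswwp ckffc fptz gip
Hunk 2: at line 2 remove [gbbg,xsw] add [icufk] -> 9 lines: gbxo ncpoa icufk aed ngh kswwp ckffc fptz gip
Hunk 3: at line 1 remove [ncpoa,icufk] add [soare,mtjy,jia] -> 10 lines: gbxo soare mtjy jia aed ngh kswwp ckffc fptz gip
Hunk 4: at line 3 remove [aed] add [nggmb,udf] -> 11 lines: gbxo soare mtjy jia nggmb udf ngh kswwp ckffc fptz gip
Hunk 5: at line 6 remove [kswwp,ckffc] add [ptfqp,bqld,qvmp] -> 12 lines: gbxo soare mtjy jia nggmb udf ngh ptfqp bqld qvmp fptz gip
Hunk 6: at line 2 remove [jia,nggmb,udf] add [dnwm,kfxn] -> 11 lines: gbxo soare mtjy dnwm kfxn ngh ptfqp bqld qvmp fptz gip
Hunk 7: at line 1 remove [mtjy,dnwm] add [hcpf,zbpf] -> 11 lines: gbxo soare hcpf zbpf kfxn ngh ptfqp bqld qvmp fptz gip
Final line 2: soare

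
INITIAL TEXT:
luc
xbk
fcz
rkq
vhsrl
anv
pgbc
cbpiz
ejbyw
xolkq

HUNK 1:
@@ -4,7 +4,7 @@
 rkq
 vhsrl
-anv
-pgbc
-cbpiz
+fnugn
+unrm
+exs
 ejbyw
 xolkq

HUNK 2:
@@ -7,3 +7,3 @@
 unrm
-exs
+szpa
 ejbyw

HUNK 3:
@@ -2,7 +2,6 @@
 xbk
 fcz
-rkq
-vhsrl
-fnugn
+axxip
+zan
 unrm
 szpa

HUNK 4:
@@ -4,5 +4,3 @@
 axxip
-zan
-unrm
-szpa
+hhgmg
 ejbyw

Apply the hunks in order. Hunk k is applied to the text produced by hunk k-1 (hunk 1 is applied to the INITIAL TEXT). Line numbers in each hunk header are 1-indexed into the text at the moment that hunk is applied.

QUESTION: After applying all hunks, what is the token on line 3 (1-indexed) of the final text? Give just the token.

Answer: fcz

Derivation:
Hunk 1: at line 4 remove [anv,pgbc,cbpiz] add [fnugn,unrm,exs] -> 10 lines: luc xbk fcz rkq vhsrl fnugn unrm exs ejbyw xolkq
Hunk 2: at line 7 remove [exs] add [szpa] -> 10 lines: luc xbk fcz rkq vhsrl fnugn unrm szpa ejbyw xolkq
Hunk 3: at line 2 remove [rkq,vhsrl,fnugn] add [axxip,zan] -> 9 lines: luc xbk fcz axxip zan unrm szpa ejbyw xolkq
Hunk 4: at line 4 remove [zan,unrm,szpa] add [hhgmg] -> 7 lines: luc xbk fcz axxip hhgmg ejbyw xolkq
Final line 3: fcz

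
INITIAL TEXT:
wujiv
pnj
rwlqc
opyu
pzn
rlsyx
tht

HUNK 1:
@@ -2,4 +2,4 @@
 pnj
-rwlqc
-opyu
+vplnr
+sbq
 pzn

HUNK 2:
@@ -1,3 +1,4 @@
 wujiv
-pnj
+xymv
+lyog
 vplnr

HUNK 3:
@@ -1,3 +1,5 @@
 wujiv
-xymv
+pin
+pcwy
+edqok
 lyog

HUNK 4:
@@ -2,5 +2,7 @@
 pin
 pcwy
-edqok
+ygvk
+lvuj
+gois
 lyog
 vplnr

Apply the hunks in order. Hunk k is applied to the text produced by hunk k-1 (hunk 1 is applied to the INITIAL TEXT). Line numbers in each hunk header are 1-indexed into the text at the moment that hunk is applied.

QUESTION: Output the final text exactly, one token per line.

Answer: wujiv
pin
pcwy
ygvk
lvuj
gois
lyog
vplnr
sbq
pzn
rlsyx
tht

Derivation:
Hunk 1: at line 2 remove [rwlqc,opyu] add [vplnr,sbq] -> 7 lines: wujiv pnj vplnr sbq pzn rlsyx tht
Hunk 2: at line 1 remove [pnj] add [xymv,lyog] -> 8 lines: wujiv xymv lyog vplnr sbq pzn rlsyx tht
Hunk 3: at line 1 remove [xymv] add [pin,pcwy,edqok] -> 10 lines: wujiv pin pcwy edqok lyog vplnr sbq pzn rlsyx tht
Hunk 4: at line 2 remove [edqok] add [ygvk,lvuj,gois] -> 12 lines: wujiv pin pcwy ygvk lvuj gois lyog vplnr sbq pzn rlsyx tht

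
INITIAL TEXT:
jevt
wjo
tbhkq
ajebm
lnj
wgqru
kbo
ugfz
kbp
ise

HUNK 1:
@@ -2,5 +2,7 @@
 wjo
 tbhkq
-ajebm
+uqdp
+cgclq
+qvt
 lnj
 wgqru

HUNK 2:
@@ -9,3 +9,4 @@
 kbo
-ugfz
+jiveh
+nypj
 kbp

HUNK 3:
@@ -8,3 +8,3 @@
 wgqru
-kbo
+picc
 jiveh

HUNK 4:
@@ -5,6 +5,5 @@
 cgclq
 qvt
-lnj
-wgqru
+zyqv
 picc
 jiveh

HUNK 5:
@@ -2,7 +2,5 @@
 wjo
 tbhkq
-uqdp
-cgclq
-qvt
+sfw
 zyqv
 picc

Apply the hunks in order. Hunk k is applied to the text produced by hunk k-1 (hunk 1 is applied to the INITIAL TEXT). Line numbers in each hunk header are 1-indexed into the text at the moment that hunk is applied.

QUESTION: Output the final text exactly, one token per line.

Hunk 1: at line 2 remove [ajebm] add [uqdp,cgclq,qvt] -> 12 lines: jevt wjo tbhkq uqdp cgclq qvt lnj wgqru kbo ugfz kbp ise
Hunk 2: at line 9 remove [ugfz] add [jiveh,nypj] -> 13 lines: jevt wjo tbhkq uqdp cgclq qvt lnj wgqru kbo jiveh nypj kbp ise
Hunk 3: at line 8 remove [kbo] add [picc] -> 13 lines: jevt wjo tbhkq uqdp cgclq qvt lnj wgqru picc jiveh nypj kbp ise
Hunk 4: at line 5 remove [lnj,wgqru] add [zyqv] -> 12 lines: jevt wjo tbhkq uqdp cgclq qvt zyqv picc jiveh nypj kbp ise
Hunk 5: at line 2 remove [uqdp,cgclq,qvt] add [sfw] -> 10 lines: jevt wjo tbhkq sfw zyqv picc jiveh nypj kbp ise

Answer: jevt
wjo
tbhkq
sfw
zyqv
picc
jiveh
nypj
kbp
ise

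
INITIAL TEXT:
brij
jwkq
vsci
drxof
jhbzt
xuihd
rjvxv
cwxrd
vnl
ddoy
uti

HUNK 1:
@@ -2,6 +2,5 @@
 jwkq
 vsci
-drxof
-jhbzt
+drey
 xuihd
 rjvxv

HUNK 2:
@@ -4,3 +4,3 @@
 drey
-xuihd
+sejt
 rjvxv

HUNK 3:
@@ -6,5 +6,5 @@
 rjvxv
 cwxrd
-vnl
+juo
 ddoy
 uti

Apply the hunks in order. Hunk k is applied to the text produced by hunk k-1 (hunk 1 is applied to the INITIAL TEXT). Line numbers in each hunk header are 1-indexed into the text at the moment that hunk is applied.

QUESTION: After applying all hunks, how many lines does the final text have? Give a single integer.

Hunk 1: at line 2 remove [drxof,jhbzt] add [drey] -> 10 lines: brij jwkq vsci drey xuihd rjvxv cwxrd vnl ddoy uti
Hunk 2: at line 4 remove [xuihd] add [sejt] -> 10 lines: brij jwkq vsci drey sejt rjvxv cwxrd vnl ddoy uti
Hunk 3: at line 6 remove [vnl] add [juo] -> 10 lines: brij jwkq vsci drey sejt rjvxv cwxrd juo ddoy uti
Final line count: 10

Answer: 10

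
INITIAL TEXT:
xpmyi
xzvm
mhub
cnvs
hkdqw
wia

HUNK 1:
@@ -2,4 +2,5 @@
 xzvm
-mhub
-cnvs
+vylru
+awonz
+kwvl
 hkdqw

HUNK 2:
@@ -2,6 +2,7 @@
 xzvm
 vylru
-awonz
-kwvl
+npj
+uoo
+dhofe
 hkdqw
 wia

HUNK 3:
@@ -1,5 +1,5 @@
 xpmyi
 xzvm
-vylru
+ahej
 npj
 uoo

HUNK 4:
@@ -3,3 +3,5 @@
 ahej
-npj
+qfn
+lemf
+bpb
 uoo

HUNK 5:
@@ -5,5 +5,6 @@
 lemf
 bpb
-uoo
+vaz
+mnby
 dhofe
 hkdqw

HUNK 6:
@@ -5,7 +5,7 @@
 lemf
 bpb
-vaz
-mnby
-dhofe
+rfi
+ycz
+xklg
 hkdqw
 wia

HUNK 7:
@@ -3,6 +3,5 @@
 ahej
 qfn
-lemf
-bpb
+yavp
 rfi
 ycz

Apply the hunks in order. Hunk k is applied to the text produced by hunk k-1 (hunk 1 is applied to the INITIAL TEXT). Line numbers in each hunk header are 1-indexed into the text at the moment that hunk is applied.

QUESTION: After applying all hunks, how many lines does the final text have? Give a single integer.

Hunk 1: at line 2 remove [mhub,cnvs] add [vylru,awonz,kwvl] -> 7 lines: xpmyi xzvm vylru awonz kwvl hkdqw wia
Hunk 2: at line 2 remove [awonz,kwvl] add [npj,uoo,dhofe] -> 8 lines: xpmyi xzvm vylru npj uoo dhofe hkdqw wia
Hunk 3: at line 1 remove [vylru] add [ahej] -> 8 lines: xpmyi xzvm ahej npj uoo dhofe hkdqw wia
Hunk 4: at line 3 remove [npj] add [qfn,lemf,bpb] -> 10 lines: xpmyi xzvm ahej qfn lemf bpb uoo dhofe hkdqw wia
Hunk 5: at line 5 remove [uoo] add [vaz,mnby] -> 11 lines: xpmyi xzvm ahej qfn lemf bpb vaz mnby dhofe hkdqw wia
Hunk 6: at line 5 remove [vaz,mnby,dhofe] add [rfi,ycz,xklg] -> 11 lines: xpmyi xzvm ahej qfn lemf bpb rfi ycz xklg hkdqw wia
Hunk 7: at line 3 remove [lemf,bpb] add [yavp] -> 10 lines: xpmyi xzvm ahej qfn yavp rfi ycz xklg hkdqw wia
Final line count: 10

Answer: 10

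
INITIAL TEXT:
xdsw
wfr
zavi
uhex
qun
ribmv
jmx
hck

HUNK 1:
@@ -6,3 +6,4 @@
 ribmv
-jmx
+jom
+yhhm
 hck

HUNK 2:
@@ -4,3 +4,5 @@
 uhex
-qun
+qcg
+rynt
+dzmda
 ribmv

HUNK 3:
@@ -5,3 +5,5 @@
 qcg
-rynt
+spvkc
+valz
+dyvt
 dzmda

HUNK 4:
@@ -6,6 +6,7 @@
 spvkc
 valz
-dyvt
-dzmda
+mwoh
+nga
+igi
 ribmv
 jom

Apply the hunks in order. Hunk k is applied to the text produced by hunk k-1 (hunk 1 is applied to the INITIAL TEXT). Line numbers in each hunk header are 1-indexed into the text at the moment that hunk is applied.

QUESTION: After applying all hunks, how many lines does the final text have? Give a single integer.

Hunk 1: at line 6 remove [jmx] add [jom,yhhm] -> 9 lines: xdsw wfr zavi uhex qun ribmv jom yhhm hck
Hunk 2: at line 4 remove [qun] add [qcg,rynt,dzmda] -> 11 lines: xdsw wfr zavi uhex qcg rynt dzmda ribmv jom yhhm hck
Hunk 3: at line 5 remove [rynt] add [spvkc,valz,dyvt] -> 13 lines: xdsw wfr zavi uhex qcg spvkc valz dyvt dzmda ribmv jom yhhm hck
Hunk 4: at line 6 remove [dyvt,dzmda] add [mwoh,nga,igi] -> 14 lines: xdsw wfr zavi uhex qcg spvkc valz mwoh nga igi ribmv jom yhhm hck
Final line count: 14

Answer: 14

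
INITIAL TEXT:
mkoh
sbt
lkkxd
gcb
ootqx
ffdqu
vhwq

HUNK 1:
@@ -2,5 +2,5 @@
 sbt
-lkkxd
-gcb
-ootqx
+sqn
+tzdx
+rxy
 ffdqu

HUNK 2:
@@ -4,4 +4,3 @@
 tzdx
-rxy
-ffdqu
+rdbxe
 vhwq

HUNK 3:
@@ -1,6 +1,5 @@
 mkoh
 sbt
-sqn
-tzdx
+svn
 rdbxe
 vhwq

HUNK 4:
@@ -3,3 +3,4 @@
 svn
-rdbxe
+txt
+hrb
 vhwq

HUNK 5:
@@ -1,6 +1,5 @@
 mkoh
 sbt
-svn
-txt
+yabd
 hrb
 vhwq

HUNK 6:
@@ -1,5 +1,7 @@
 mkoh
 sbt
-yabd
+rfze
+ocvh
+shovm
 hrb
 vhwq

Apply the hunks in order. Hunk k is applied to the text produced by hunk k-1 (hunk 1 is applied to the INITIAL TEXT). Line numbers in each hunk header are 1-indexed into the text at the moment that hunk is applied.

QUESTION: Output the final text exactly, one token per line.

Hunk 1: at line 2 remove [lkkxd,gcb,ootqx] add [sqn,tzdx,rxy] -> 7 lines: mkoh sbt sqn tzdx rxy ffdqu vhwq
Hunk 2: at line 4 remove [rxy,ffdqu] add [rdbxe] -> 6 lines: mkoh sbt sqn tzdx rdbxe vhwq
Hunk 3: at line 1 remove [sqn,tzdx] add [svn] -> 5 lines: mkoh sbt svn rdbxe vhwq
Hunk 4: at line 3 remove [rdbxe] add [txt,hrb] -> 6 lines: mkoh sbt svn txt hrb vhwq
Hunk 5: at line 1 remove [svn,txt] add [yabd] -> 5 lines: mkoh sbt yabd hrb vhwq
Hunk 6: at line 1 remove [yabd] add [rfze,ocvh,shovm] -> 7 lines: mkoh sbt rfze ocvh shovm hrb vhwq

Answer: mkoh
sbt
rfze
ocvh
shovm
hrb
vhwq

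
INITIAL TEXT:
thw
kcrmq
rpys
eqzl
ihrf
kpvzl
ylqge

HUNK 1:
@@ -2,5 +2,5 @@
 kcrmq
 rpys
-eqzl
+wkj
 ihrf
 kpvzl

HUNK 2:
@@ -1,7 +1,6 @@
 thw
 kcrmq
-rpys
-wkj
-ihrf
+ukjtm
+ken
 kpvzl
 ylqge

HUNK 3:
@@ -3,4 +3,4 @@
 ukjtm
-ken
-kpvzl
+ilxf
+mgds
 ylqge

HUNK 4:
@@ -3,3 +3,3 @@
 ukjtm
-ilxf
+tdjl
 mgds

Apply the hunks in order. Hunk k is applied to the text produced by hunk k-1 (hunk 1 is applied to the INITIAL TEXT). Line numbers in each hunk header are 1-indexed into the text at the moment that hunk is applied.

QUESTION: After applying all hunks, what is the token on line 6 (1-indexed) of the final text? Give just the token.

Answer: ylqge

Derivation:
Hunk 1: at line 2 remove [eqzl] add [wkj] -> 7 lines: thw kcrmq rpys wkj ihrf kpvzl ylqge
Hunk 2: at line 1 remove [rpys,wkj,ihrf] add [ukjtm,ken] -> 6 lines: thw kcrmq ukjtm ken kpvzl ylqge
Hunk 3: at line 3 remove [ken,kpvzl] add [ilxf,mgds] -> 6 lines: thw kcrmq ukjtm ilxf mgds ylqge
Hunk 4: at line 3 remove [ilxf] add [tdjl] -> 6 lines: thw kcrmq ukjtm tdjl mgds ylqge
Final line 6: ylqge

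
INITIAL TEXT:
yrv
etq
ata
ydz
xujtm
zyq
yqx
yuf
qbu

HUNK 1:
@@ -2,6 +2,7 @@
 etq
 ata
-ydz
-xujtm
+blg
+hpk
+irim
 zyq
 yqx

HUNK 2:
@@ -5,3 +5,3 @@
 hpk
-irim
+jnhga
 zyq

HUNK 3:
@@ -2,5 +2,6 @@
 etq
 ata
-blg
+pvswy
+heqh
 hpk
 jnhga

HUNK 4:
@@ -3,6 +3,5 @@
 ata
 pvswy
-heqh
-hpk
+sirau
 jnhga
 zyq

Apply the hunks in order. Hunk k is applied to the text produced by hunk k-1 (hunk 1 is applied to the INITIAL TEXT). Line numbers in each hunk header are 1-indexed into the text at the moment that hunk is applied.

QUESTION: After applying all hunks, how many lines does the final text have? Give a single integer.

Answer: 10

Derivation:
Hunk 1: at line 2 remove [ydz,xujtm] add [blg,hpk,irim] -> 10 lines: yrv etq ata blg hpk irim zyq yqx yuf qbu
Hunk 2: at line 5 remove [irim] add [jnhga] -> 10 lines: yrv etq ata blg hpk jnhga zyq yqx yuf qbu
Hunk 3: at line 2 remove [blg] add [pvswy,heqh] -> 11 lines: yrv etq ata pvswy heqh hpk jnhga zyq yqx yuf qbu
Hunk 4: at line 3 remove [heqh,hpk] add [sirau] -> 10 lines: yrv etq ata pvswy sirau jnhga zyq yqx yuf qbu
Final line count: 10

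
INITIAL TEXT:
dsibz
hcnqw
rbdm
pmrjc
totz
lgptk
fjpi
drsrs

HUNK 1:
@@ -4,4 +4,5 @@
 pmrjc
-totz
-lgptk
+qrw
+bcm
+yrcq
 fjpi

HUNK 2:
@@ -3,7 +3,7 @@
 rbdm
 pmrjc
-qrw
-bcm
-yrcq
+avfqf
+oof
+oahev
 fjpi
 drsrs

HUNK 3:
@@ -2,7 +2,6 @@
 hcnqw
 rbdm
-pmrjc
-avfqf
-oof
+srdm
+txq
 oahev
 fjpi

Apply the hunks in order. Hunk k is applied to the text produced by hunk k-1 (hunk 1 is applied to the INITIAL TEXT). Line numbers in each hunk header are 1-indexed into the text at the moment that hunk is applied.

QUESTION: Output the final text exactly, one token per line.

Hunk 1: at line 4 remove [totz,lgptk] add [qrw,bcm,yrcq] -> 9 lines: dsibz hcnqw rbdm pmrjc qrw bcm yrcq fjpi drsrs
Hunk 2: at line 3 remove [qrw,bcm,yrcq] add [avfqf,oof,oahev] -> 9 lines: dsibz hcnqw rbdm pmrjc avfqf oof oahev fjpi drsrs
Hunk 3: at line 2 remove [pmrjc,avfqf,oof] add [srdm,txq] -> 8 lines: dsibz hcnqw rbdm srdm txq oahev fjpi drsrs

Answer: dsibz
hcnqw
rbdm
srdm
txq
oahev
fjpi
drsrs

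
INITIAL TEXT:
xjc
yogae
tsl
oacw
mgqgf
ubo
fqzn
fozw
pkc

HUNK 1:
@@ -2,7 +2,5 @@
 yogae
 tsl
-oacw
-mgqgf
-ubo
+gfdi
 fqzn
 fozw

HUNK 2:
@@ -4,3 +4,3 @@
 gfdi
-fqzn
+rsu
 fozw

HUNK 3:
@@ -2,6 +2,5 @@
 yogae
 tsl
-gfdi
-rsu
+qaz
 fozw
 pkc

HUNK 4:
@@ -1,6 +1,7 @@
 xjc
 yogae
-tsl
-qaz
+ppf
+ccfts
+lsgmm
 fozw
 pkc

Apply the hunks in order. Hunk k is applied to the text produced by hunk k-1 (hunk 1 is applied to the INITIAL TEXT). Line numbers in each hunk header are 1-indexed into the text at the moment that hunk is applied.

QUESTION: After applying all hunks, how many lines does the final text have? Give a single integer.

Hunk 1: at line 2 remove [oacw,mgqgf,ubo] add [gfdi] -> 7 lines: xjc yogae tsl gfdi fqzn fozw pkc
Hunk 2: at line 4 remove [fqzn] add [rsu] -> 7 lines: xjc yogae tsl gfdi rsu fozw pkc
Hunk 3: at line 2 remove [gfdi,rsu] add [qaz] -> 6 lines: xjc yogae tsl qaz fozw pkc
Hunk 4: at line 1 remove [tsl,qaz] add [ppf,ccfts,lsgmm] -> 7 lines: xjc yogae ppf ccfts lsgmm fozw pkc
Final line count: 7

Answer: 7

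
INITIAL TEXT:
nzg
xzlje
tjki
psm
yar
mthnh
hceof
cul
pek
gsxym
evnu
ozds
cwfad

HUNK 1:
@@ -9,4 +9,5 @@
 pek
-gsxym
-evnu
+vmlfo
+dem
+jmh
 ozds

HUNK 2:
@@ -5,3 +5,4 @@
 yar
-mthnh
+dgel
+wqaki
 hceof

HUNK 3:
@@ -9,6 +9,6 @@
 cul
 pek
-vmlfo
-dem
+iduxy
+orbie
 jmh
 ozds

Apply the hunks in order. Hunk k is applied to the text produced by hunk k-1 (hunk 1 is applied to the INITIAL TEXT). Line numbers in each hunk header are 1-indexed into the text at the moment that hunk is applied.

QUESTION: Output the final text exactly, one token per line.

Answer: nzg
xzlje
tjki
psm
yar
dgel
wqaki
hceof
cul
pek
iduxy
orbie
jmh
ozds
cwfad

Derivation:
Hunk 1: at line 9 remove [gsxym,evnu] add [vmlfo,dem,jmh] -> 14 lines: nzg xzlje tjki psm yar mthnh hceof cul pek vmlfo dem jmh ozds cwfad
Hunk 2: at line 5 remove [mthnh] add [dgel,wqaki] -> 15 lines: nzg xzlje tjki psm yar dgel wqaki hceof cul pek vmlfo dem jmh ozds cwfad
Hunk 3: at line 9 remove [vmlfo,dem] add [iduxy,orbie] -> 15 lines: nzg xzlje tjki psm yar dgel wqaki hceof cul pek iduxy orbie jmh ozds cwfad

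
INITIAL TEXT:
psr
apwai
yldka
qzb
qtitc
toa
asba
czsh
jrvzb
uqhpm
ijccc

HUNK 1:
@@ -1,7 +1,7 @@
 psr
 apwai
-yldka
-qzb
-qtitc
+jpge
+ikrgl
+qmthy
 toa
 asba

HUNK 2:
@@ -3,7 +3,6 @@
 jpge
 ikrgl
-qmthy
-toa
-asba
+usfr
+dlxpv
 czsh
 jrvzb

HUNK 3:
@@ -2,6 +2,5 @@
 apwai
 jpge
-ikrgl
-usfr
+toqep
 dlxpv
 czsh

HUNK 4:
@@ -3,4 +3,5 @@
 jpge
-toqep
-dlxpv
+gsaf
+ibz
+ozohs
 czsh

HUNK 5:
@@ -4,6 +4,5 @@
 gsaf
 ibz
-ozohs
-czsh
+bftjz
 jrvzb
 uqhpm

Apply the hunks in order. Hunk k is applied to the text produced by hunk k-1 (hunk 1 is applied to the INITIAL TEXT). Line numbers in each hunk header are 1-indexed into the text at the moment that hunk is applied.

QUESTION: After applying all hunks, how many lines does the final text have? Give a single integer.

Hunk 1: at line 1 remove [yldka,qzb,qtitc] add [jpge,ikrgl,qmthy] -> 11 lines: psr apwai jpge ikrgl qmthy toa asba czsh jrvzb uqhpm ijccc
Hunk 2: at line 3 remove [qmthy,toa,asba] add [usfr,dlxpv] -> 10 lines: psr apwai jpge ikrgl usfr dlxpv czsh jrvzb uqhpm ijccc
Hunk 3: at line 2 remove [ikrgl,usfr] add [toqep] -> 9 lines: psr apwai jpge toqep dlxpv czsh jrvzb uqhpm ijccc
Hunk 4: at line 3 remove [toqep,dlxpv] add [gsaf,ibz,ozohs] -> 10 lines: psr apwai jpge gsaf ibz ozohs czsh jrvzb uqhpm ijccc
Hunk 5: at line 4 remove [ozohs,czsh] add [bftjz] -> 9 lines: psr apwai jpge gsaf ibz bftjz jrvzb uqhpm ijccc
Final line count: 9

Answer: 9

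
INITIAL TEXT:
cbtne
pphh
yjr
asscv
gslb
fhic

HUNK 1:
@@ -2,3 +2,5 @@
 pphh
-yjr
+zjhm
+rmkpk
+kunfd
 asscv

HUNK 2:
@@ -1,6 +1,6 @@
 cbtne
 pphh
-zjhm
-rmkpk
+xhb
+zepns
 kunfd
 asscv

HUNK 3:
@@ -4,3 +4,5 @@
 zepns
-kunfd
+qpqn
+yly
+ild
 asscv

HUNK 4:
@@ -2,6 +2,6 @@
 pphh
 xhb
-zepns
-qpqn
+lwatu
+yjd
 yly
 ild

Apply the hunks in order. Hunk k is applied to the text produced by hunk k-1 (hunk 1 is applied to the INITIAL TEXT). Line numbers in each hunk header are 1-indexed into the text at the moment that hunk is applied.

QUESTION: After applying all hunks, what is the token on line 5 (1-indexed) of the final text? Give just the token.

Answer: yjd

Derivation:
Hunk 1: at line 2 remove [yjr] add [zjhm,rmkpk,kunfd] -> 8 lines: cbtne pphh zjhm rmkpk kunfd asscv gslb fhic
Hunk 2: at line 1 remove [zjhm,rmkpk] add [xhb,zepns] -> 8 lines: cbtne pphh xhb zepns kunfd asscv gslb fhic
Hunk 3: at line 4 remove [kunfd] add [qpqn,yly,ild] -> 10 lines: cbtne pphh xhb zepns qpqn yly ild asscv gslb fhic
Hunk 4: at line 2 remove [zepns,qpqn] add [lwatu,yjd] -> 10 lines: cbtne pphh xhb lwatu yjd yly ild asscv gslb fhic
Final line 5: yjd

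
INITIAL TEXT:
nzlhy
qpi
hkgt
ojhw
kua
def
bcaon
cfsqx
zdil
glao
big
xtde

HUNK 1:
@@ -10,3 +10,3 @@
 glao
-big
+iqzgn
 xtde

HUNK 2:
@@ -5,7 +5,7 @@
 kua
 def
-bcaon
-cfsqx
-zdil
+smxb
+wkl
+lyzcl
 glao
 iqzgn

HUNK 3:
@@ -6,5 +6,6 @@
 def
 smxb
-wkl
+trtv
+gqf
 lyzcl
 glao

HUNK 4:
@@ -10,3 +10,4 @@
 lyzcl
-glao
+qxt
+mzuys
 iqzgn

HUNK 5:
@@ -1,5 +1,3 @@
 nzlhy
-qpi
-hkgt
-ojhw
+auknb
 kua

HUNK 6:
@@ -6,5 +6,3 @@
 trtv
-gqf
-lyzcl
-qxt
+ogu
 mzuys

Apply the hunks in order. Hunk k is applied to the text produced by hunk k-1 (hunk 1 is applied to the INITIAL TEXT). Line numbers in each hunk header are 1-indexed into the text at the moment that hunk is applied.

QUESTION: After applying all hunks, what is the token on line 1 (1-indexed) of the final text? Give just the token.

Answer: nzlhy

Derivation:
Hunk 1: at line 10 remove [big] add [iqzgn] -> 12 lines: nzlhy qpi hkgt ojhw kua def bcaon cfsqx zdil glao iqzgn xtde
Hunk 2: at line 5 remove [bcaon,cfsqx,zdil] add [smxb,wkl,lyzcl] -> 12 lines: nzlhy qpi hkgt ojhw kua def smxb wkl lyzcl glao iqzgn xtde
Hunk 3: at line 6 remove [wkl] add [trtv,gqf] -> 13 lines: nzlhy qpi hkgt ojhw kua def smxb trtv gqf lyzcl glao iqzgn xtde
Hunk 4: at line 10 remove [glao] add [qxt,mzuys] -> 14 lines: nzlhy qpi hkgt ojhw kua def smxb trtv gqf lyzcl qxt mzuys iqzgn xtde
Hunk 5: at line 1 remove [qpi,hkgt,ojhw] add [auknb] -> 12 lines: nzlhy auknb kua def smxb trtv gqf lyzcl qxt mzuys iqzgn xtde
Hunk 6: at line 6 remove [gqf,lyzcl,qxt] add [ogu] -> 10 lines: nzlhy auknb kua def smxb trtv ogu mzuys iqzgn xtde
Final line 1: nzlhy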